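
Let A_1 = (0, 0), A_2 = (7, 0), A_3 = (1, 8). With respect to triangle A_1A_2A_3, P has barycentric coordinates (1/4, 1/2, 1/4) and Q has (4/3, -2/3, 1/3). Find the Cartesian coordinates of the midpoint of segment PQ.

(-7/24, 7/3)

Barycentric coordinates of the midpoint are the average: (19/24, -1/12, 7/24).
Converting: (19/24)·A_1 + (-1/12)·A_2 + (7/24)·A_3 = (-7/24, 7/3).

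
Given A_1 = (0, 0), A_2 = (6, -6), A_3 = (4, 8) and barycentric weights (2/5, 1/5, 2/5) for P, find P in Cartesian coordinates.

P = (2/5)·A_1 + (1/5)·A_2 + (2/5)·A_3.
x-coordinate: (2/5)·0 + (1/5)·6 + (2/5)·4 = 14/5.
y-coordinate: (2/5)·0 + (1/5)·(-6) + (2/5)·8 = 2.

(14/5, 2)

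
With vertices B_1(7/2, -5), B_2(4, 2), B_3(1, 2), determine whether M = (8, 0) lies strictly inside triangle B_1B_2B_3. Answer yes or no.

Barycentric coordinates of M: (2/7, 44/21, -29/21).
The three coordinates are positive, positive, negative; a point is interior exactly when all three are positive.

no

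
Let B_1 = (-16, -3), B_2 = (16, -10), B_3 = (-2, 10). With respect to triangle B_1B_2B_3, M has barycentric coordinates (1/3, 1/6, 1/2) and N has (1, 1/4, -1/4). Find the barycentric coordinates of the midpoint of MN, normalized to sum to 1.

Since both coordinate triples sum to 1, the midpoint's barycentrics are the componentwise average.
(1/3+1)/2 = 2/3; similarly 5/24 and 1/8.

(2/3, 5/24, 1/8)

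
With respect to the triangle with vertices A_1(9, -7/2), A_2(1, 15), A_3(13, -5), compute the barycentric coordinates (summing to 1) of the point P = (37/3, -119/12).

Signed area of the reference triangle: [A_1A_2A_3] = ½·(9·(15−(-5)) + 1·(-5−(-7/2)) + 13·(-7/2−15)) = ½·(180 − 3/2 − 481/2) = -31.
[PA_2A_3] = ½·((37/3)·(15−(-5)) + 1·(-5−(-119/12)) + 13·(-119/12−15)) = ½·(740/3 + 59/12 − 3887/12) = -217/6, so the A_1-coordinate is (-217/6)/(-31) = 7/6.
[A_1PA_3] = ½·(9·(-119/12−(-5)) + (37/3)·(-5−(-7/2)) + 13·(-7/2−(-119/12))) = ½·(-177/4 − 37/2 + 1001/12) = 31/3, so the A_2-coordinate is -1/3.
[A_1A_2P] = ½·(9·(15−(-119/12)) + 1·(-119/12−(-7/2)) + (37/3)·(-7/2−15)) = ½·(897/4 − 77/12 − 1369/6) = -31/6, so the A_3-coordinate is 1/6.

(7/6, -1/3, 1/6)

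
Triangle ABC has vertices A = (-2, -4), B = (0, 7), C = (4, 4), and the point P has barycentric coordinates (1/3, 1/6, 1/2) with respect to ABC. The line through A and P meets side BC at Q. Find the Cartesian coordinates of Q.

Line AP meets BC where the A-coordinate vanishes; zeroing P's A-weight and renormalizing leaves B, C-weights 1/6 : 1/2 → (1/4, 3/4).
So Q = (1/4)·B + (3/4)·C = (3, 19/4).

(3, 19/4)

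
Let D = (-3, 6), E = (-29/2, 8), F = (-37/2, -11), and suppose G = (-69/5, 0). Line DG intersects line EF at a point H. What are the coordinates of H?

(-33/2, -3/2)

Barycentric coordinates of G with respect to DEF: (1/5, 2/5, 2/5).
On side EF the D-coordinate is zero; dropping G's D-weight 1/5 and renormalizing the remaining 2/5 : 2/5 gives weights 1/2, 1/2 on E, F.
H = (1/2)·(-29/2, 8) + (1/2)·(-37/2, -11) = (-33/2, -3/2).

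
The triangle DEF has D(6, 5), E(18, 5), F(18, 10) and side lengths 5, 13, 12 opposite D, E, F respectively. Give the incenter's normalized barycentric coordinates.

(1/6, 13/30, 2/5)

The incenter has barycentric coordinates proportional to the opposite side lengths: (5 : 13 : 12).
Normalizing by 5+13+12 = 30 gives (1/6, 13/30, 2/5).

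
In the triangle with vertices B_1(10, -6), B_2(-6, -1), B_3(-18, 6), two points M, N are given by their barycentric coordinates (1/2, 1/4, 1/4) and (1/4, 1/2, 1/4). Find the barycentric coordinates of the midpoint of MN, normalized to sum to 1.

Since both coordinate triples sum to 1, the midpoint's barycentrics are the componentwise average.
(1/2+1/4)/2 = 3/8; similarly 3/8 and 1/4.

(3/8, 3/8, 1/4)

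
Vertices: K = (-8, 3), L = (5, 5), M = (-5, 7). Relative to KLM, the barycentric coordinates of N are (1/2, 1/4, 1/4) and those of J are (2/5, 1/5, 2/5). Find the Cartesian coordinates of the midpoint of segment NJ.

Barycentric coordinates of the midpoint are the average: (9/20, 9/40, 13/40).
Converting: (9/20)·K + (9/40)·L + (13/40)·M = (-41/10, 19/4).

(-41/10, 19/4)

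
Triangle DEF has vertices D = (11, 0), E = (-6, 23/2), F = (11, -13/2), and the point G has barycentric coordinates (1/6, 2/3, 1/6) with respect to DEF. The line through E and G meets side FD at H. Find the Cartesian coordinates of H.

(11, -13/4)

Line EG meets FD where the E-coordinate vanishes; zeroing G's E-weight and renormalizing leaves F, D-weights 1/6 : 1/6 → (1/2, 1/2).
So H = (1/2)·F + (1/2)·D = (11, -13/4).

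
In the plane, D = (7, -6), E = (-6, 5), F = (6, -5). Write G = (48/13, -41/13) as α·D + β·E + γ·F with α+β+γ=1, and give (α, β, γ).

(6/13, 3/13, 4/13)

Signed area of the reference triangle: [DEF] = ½·(7·(5−(-5)) + (-6)·(-5−(-6)) + 6·(-6−5)) = ½·(70 − 6 − 66) = -1.
[GEF] = ½·((48/13)·(5−(-5)) + (-6)·(-5−(-41/13)) + 6·(-41/13−5)) = ½·(480/13 + 144/13 − 636/13) = -6/13, so the D-coordinate is (-6/13)/(-1) = 6/13.
[DGF] = ½·(7·(-41/13−(-5)) + (48/13)·(-5−(-6)) + 6·(-6−(-41/13))) = ½·(168/13 + 48/13 − 222/13) = -3/13, so the E-coordinate is 3/13.
[DEG] = ½·(7·(5−(-41/13)) + (-6)·(-41/13−(-6)) + (48/13)·(-6−5)) = ½·(742/13 − 222/13 − 528/13) = -4/13, so the F-coordinate is 4/13.
Check: 6/13 + 3/13 + 4/13 = 1.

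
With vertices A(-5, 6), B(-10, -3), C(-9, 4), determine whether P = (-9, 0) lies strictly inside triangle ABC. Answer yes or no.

yes

Barycentric coordinates of P: (2/13, 8/13, 3/13).
The three coordinates are positive, positive, positive; a point is interior exactly when all three are positive.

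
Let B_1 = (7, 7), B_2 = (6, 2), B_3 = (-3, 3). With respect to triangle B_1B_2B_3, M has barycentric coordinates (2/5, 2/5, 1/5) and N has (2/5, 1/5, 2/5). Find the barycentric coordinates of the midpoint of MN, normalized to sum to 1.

(2/5, 3/10, 3/10)

Since both coordinate triples sum to 1, the midpoint's barycentrics are the componentwise average.
(2/5+2/5)/2 = 2/5; similarly 3/10 and 3/10.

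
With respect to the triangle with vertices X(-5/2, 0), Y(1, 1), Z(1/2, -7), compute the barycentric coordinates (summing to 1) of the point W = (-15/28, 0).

(3/7, 1/2, 1/14)

Signed area of the reference triangle: [XYZ] = ½·((-5/2)·(1−(-7)) + 1·(-7−0) + (1/2)·(0−1)) = ½·(-20 − 7 − 1/2) = -55/4.
[WYZ] = ½·((-15/28)·(1−(-7)) + 1·(-7−0) + (1/2)·(0−1)) = ½·(-30/7 − 7 − 1/2) = -165/28, so the X-coordinate is (-165/28)/(-55/4) = 3/7.
[XWZ] = ½·((-5/2)·(0−(-7)) + (-15/28)·(-7−0) + (1/2)·(0−0)) = ½·(-35/2 + 15/4 + 0) = -55/8, so the Y-coordinate is 1/2.
[XYW] = ½·((-5/2)·(1−0) + 1·(0−0) + (-15/28)·(0−1)) = ½·(-5/2 + 0 + 15/28) = -55/56, so the Z-coordinate is 1/14.
Check: 3/7 + 1/2 + 1/14 = 1.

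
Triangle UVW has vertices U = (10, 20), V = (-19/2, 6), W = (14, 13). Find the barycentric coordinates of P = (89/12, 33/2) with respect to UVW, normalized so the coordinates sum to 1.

(2/3, 1/6, 1/6)

Signed area of the reference triangle: [UVW] = ½·(10·(6−13) + (-19/2)·(13−20) + 14·(20−6)) = ½·(-70 + 133/2 + 196) = 385/4.
[PVW] = ½·((89/12)·(6−13) + (-19/2)·(13−(33/2)) + 14·(33/2−6)) = ½·(-623/12 + 133/4 + 147) = 385/6, so the U-coordinate is (385/6)/(385/4) = 2/3.
[UPW] = ½·(10·(33/2−13) + (89/12)·(13−20) + 14·(20−(33/2))) = ½·(35 − 623/12 + 49) = 385/24, so the V-coordinate is 1/6.
[UVP] = ½·(10·(6−(33/2)) + (-19/2)·(33/2−20) + (89/12)·(20−6)) = ½·(-105 + 133/4 + 623/6) = 385/24, so the W-coordinate is 1/6.
Check: 2/3 + 1/6 + 1/6 = 1.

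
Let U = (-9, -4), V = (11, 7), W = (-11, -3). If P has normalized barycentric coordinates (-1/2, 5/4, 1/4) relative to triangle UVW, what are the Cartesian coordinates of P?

(31/2, 10)

P = (-1/2)·U + (5/4)·V + (1/4)·W.
x-coordinate: (-1/2)·(-9) + (5/4)·11 + (1/4)·(-11) = 31/2.
y-coordinate: (-1/2)·(-4) + (5/4)·7 + (1/4)·(-3) = 10.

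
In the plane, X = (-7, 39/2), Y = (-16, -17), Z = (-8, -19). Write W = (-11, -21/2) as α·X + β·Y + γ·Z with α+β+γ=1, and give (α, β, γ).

Signed area of the reference triangle: [XYZ] = ½·((-7)·(-17−(-19)) + (-16)·(-19−(39/2)) + (-8)·(39/2−(-17))) = ½·(-14 + 616 − 292) = 155.
[WYZ] = ½·((-11)·(-17−(-19)) + (-16)·(-19−(-21/2)) + (-8)·(-21/2−(-17))) = ½·(-22 + 136 − 52) = 31, so the X-coordinate is 31/155 = 1/5.
[XWZ] = ½·((-7)·(-21/2−(-19)) + (-11)·(-19−(39/2)) + (-8)·(39/2−(-21/2))) = ½·(-119/2 + 847/2 − 240) = 62, so the Y-coordinate is 2/5.
[XYW] = ½·((-7)·(-17−(-21/2)) + (-16)·(-21/2−(39/2)) + (-11)·(39/2−(-17))) = ½·(91/2 + 480 − 803/2) = 62, so the Z-coordinate is 2/5.
Check: 1/5 + 2/5 + 2/5 = 1.

(1/5, 2/5, 2/5)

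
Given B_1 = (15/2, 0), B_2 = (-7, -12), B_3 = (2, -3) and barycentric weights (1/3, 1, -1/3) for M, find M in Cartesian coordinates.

M = (1/3)·B_1 + 1·B_2 + (-1/3)·B_3.
x-coordinate: (1/3)·(15/2) + 1·(-7) + (-1/3)·2 = -31/6.
y-coordinate: (1/3)·0 + 1·(-12) + (-1/3)·(-3) = -11.

(-31/6, -11)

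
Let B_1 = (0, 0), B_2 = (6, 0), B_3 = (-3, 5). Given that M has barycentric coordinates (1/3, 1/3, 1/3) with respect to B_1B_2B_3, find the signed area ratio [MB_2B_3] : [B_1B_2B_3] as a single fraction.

The signed ratio [MB_2B_3]/[B_1B_2B_3] equals the barycentric coordinate of M at vertex B_1, which is 1/3.

1/3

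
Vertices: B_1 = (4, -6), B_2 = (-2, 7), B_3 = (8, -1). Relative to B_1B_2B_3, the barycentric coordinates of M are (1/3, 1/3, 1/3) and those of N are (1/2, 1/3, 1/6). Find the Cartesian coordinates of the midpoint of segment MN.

Barycentric coordinates of the midpoint are the average: (5/12, 1/3, 1/4).
Converting: (5/12)·B_1 + (1/3)·B_2 + (1/4)·B_3 = (3, -5/12).

(3, -5/12)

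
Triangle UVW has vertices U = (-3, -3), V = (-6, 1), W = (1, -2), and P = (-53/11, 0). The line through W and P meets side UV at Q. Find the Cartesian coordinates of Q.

Barycentric coordinates of P with respect to UVW: (2/11, 8/11, 1/11).
On side UV the W-coordinate is zero; dropping P's W-weight 1/11 and renormalizing the remaining 2/11 : 8/11 gives weights 1/5, 4/5 on U, V.
Q = (1/5)·(-3, -3) + (4/5)·(-6, 1) = (-27/5, 1/5).

(-27/5, 1/5)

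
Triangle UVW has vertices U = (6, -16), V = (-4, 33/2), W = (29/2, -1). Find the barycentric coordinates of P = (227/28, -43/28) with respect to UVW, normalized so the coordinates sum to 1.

(2/7, 3/14, 1/2)

Signed area of the reference triangle: [UVW] = ½·(6·(33/2−(-1)) + (-4)·(-1−(-16)) + (29/2)·(-16−(33/2))) = ½·(105 − 60 − 1885/4) = -1705/8.
[PVW] = ½·((227/28)·(33/2−(-1)) + (-4)·(-1−(-43/28)) + (29/2)·(-43/28−(33/2))) = ½·(1135/8 − 15/7 − 14645/56) = -1705/28, so the U-coordinate is (-1705/28)/(-1705/8) = 2/7.
[UPW] = ½·(6·(-43/28−(-1)) + (227/28)·(-1−(-16)) + (29/2)·(-16−(-43/28))) = ½·(-45/14 + 3405/28 − 11745/56) = -5115/112, so the V-coordinate is 3/14.
[UVP] = ½·(6·(33/2−(-43/28)) + (-4)·(-43/28−(-16)) + (227/28)·(-16−(33/2))) = ½·(1515/14 − 405/7 − 14755/56) = -1705/16, so the W-coordinate is 1/2.
Check: 2/7 + 3/14 + 1/2 = 1.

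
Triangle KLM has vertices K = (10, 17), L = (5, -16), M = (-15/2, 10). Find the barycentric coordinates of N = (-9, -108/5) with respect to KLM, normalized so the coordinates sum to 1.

Signed area of the reference triangle: [KLM] = ½·(10·(-16−10) + 5·(10−17) + (-15/2)·(17−(-16))) = ½·(-260 − 35 − 495/2) = -1085/4.
[NLM] = ½·((-9)·(-16−10) + 5·(10−(-108/5)) + (-15/2)·(-108/5−(-16))) = ½·(234 + 158 + 42) = 217, so the K-coordinate is 217/(-1085/4) = -4/5.
[KNM] = ½·(10·(-108/5−10) + (-9)·(10−17) + (-15/2)·(17−(-108/5))) = ½·(-316 + 63 − 579/2) = -1085/4, so the L-coordinate is 1.
[KLN] = ½·(10·(-16−(-108/5)) + 5·(-108/5−17) + (-9)·(17−(-16))) = ½·(56 − 193 − 297) = -217, so the M-coordinate is 4/5.

(-4/5, 1, 4/5)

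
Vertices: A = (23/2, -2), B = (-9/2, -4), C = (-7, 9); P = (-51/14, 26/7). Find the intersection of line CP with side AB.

(5/6, -10/3)

Barycentric coordinates of P with respect to ABC: (1/7, 2/7, 4/7).
On side AB the C-coordinate is zero; dropping P's C-weight 4/7 and renormalizing the remaining 1/7 : 2/7 gives weights 1/3, 2/3 on A, B.
Q = (1/3)·(23/2, -2) + (2/3)·(-9/2, -4) = (5/6, -10/3).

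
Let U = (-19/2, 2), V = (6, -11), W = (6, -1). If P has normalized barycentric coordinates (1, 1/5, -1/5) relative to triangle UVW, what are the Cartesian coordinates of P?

P = 1·U + (1/5)·V + (-1/5)·W.
x-coordinate: 1·(-19/2) + (1/5)·6 + (-1/5)·6 = -19/2.
y-coordinate: 1·2 + (1/5)·(-11) + (-1/5)·(-1) = 0.

(-19/2, 0)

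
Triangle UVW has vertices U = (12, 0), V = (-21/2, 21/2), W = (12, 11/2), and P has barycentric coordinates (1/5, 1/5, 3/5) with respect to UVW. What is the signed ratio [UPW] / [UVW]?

The signed ratio [UPW]/[UVW] equals the barycentric coordinate of P at vertex V, which is 1/5.

1/5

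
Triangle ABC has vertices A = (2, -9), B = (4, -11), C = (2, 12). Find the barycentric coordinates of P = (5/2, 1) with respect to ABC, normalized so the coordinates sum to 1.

(1/4, 1/4, 1/2)

Signed area of the reference triangle: [ABC] = ½·(2·(-11−12) + 4·(12−(-9)) + 2·(-9−(-11))) = ½·(-46 + 84 + 4) = 21.
[PBC] = ½·((5/2)·(-11−12) + 4·(12−1) + 2·(1−(-11))) = ½·(-115/2 + 44 + 24) = 21/4, so the A-coordinate is (21/4)/21 = 1/4.
[APC] = ½·(2·(1−12) + (5/2)·(12−(-9)) + 2·(-9−1)) = ½·(-22 + 105/2 − 20) = 21/4, so the B-coordinate is 1/4.
[ABP] = ½·(2·(-11−1) + 4·(1−(-9)) + (5/2)·(-9−(-11))) = ½·(-24 + 40 + 5) = 21/2, so the C-coordinate is 1/2.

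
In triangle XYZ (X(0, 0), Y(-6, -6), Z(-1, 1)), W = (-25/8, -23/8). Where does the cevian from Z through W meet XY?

(-24/7, -24/7)

Barycentric coordinates of W with respect to XYZ: (3/8, 1/2, 1/8).
On side XY the Z-coordinate is zero; dropping W's Z-weight 1/8 and renormalizing the remaining 3/8 : 1/2 gives weights 3/7, 4/7 on X, Y.
V = (3/7)·(0, 0) + (4/7)·(-6, -6) = (-24/7, -24/7).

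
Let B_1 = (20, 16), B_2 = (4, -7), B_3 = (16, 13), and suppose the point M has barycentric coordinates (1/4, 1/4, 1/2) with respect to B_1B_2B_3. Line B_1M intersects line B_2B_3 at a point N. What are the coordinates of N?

(12, 19/3)

Line B_1M meets B_2B_3 where the B_1-coordinate vanishes; zeroing M's B_1-weight and renormalizing leaves B_2, B_3-weights 1/4 : 1/2 → (1/3, 2/3).
So N = (1/3)·B_2 + (2/3)·B_3 = (12, 19/3).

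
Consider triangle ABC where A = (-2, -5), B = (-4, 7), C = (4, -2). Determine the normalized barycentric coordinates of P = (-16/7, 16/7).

(2/7, 4/7, 1/7)

Signed area of the reference triangle: [ABC] = ½·((-2)·(7−(-2)) + (-4)·(-2−(-5)) + 4·(-5−7)) = ½·(-18 − 12 − 48) = -39.
[PBC] = ½·((-16/7)·(7−(-2)) + (-4)·(-2−(16/7)) + 4·(16/7−7)) = ½·(-144/7 + 120/7 − 132/7) = -78/7, so the A-coordinate is (-78/7)/(-39) = 2/7.
[APC] = ½·((-2)·(16/7−(-2)) + (-16/7)·(-2−(-5)) + 4·(-5−(16/7))) = ½·(-60/7 − 48/7 − 204/7) = -156/7, so the B-coordinate is 4/7.
[ABP] = ½·((-2)·(7−(16/7)) + (-4)·(16/7−(-5)) + (-16/7)·(-5−7)) = ½·(-66/7 − 204/7 + 192/7) = -39/7, so the C-coordinate is 1/7.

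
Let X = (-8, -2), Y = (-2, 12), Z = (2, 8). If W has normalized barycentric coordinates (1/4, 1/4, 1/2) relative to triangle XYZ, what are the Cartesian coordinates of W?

W = (1/4)·X + (1/4)·Y + (1/2)·Z.
x-coordinate: (1/4)·(-8) + (1/4)·(-2) + (1/2)·2 = -3/2.
y-coordinate: (1/4)·(-2) + (1/4)·12 + (1/2)·8 = 13/2.

(-3/2, 13/2)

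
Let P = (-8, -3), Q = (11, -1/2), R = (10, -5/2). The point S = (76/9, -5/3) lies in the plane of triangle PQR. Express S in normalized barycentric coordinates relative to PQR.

Signed area of the reference triangle: [PQR] = ½·((-8)·(-1/2−(-5/2)) + 11·(-5/2−(-3)) + 10·(-3−(-1/2))) = ½·(-16 + 11/2 − 25) = -71/4.
[SQR] = ½·((76/9)·(-1/2−(-5/2)) + 11·(-5/2−(-5/3)) + 10·(-5/3−(-1/2))) = ½·(152/9 − 55/6 − 35/3) = -71/36, so the P-coordinate is (-71/36)/(-71/4) = 1/9.
[PSR] = ½·((-8)·(-5/3−(-5/2)) + (76/9)·(-5/2−(-3)) + 10·(-3−(-5/3))) = ½·(-20/3 + 38/9 − 40/3) = -71/9, so the Q-coordinate is 4/9.
[PQS] = ½·((-8)·(-1/2−(-5/3)) + 11·(-5/3−(-3)) + (76/9)·(-3−(-1/2))) = ½·(-28/3 + 44/3 − 190/9) = -71/9, so the R-coordinate is 4/9.

(1/9, 4/9, 4/9)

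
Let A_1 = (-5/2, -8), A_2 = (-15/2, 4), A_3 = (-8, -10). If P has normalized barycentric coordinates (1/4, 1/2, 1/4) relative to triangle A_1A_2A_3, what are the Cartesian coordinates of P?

P = (1/4)·A_1 + (1/2)·A_2 + (1/4)·A_3.
x-coordinate: (1/4)·(-5/2) + (1/2)·(-15/2) + (1/4)·(-8) = -51/8.
y-coordinate: (1/4)·(-8) + (1/2)·4 + (1/4)·(-10) = -5/2.

(-51/8, -5/2)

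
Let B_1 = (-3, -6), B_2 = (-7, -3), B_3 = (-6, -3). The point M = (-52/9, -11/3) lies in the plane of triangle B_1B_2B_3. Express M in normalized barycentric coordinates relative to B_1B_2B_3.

(2/9, 4/9, 1/3)

Signed area of the reference triangle: [B_1B_2B_3] = ½·((-3)·(-3−(-3)) + (-7)·(-3−(-6)) + (-6)·(-6−(-3))) = ½·(0 − 21 + 18) = -3/2.
[MB_2B_3] = ½·((-52/9)·(-3−(-3)) + (-7)·(-3−(-11/3)) + (-6)·(-11/3−(-3))) = ½·(0 − 14/3 + 4) = -1/3, so the B_1-coordinate is (-1/3)/(-3/2) = 2/9.
[B_1MB_3] = ½·((-3)·(-11/3−(-3)) + (-52/9)·(-3−(-6)) + (-6)·(-6−(-11/3))) = ½·(2 − 52/3 + 14) = -2/3, so the B_2-coordinate is 4/9.
[B_1B_2M] = ½·((-3)·(-3−(-11/3)) + (-7)·(-11/3−(-6)) + (-52/9)·(-6−(-3))) = ½·(-2 − 49/3 + 52/3) = -1/2, so the B_3-coordinate is 1/3.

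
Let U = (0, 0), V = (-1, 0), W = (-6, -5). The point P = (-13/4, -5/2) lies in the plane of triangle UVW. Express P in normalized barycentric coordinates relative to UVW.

(1/4, 1/4, 1/2)

Signed area of the reference triangle: [UVW] = ½·(0·(0−(-5)) + (-1)·(-5−0) + (-6)·(0−0)) = ½·(0 + 5 + 0) = 5/2.
[PVW] = ½·((-13/4)·(0−(-5)) + (-1)·(-5−(-5/2)) + (-6)·(-5/2−0)) = ½·(-65/4 + 5/2 + 15) = 5/8, so the U-coordinate is (5/8)/(5/2) = 1/4.
[UPW] = ½·(0·(-5/2−(-5)) + (-13/4)·(-5−0) + (-6)·(0−(-5/2))) = ½·(0 + 65/4 − 15) = 5/8, so the V-coordinate is 1/4.
[UVP] = ½·(0·(0−(-5/2)) + (-1)·(-5/2−0) + (-13/4)·(0−0)) = ½·(0 + 5/2 + 0) = 5/4, so the W-coordinate is 1/2.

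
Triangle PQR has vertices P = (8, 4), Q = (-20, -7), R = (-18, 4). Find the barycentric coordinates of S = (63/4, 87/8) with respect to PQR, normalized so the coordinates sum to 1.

(5/4, -5/8, 3/8)

Signed area of the reference triangle: [PQR] = ½·(8·(-7−4) + (-20)·(4−4) + (-18)·(4−(-7))) = ½·(-88 + 0 − 198) = -143.
[SQR] = ½·((63/4)·(-7−4) + (-20)·(4−(87/8)) + (-18)·(87/8−(-7))) = ½·(-693/4 + 275/2 − 1287/4) = -715/4, so the P-coordinate is (-715/4)/(-143) = 5/4.
[PSR] = ½·(8·(87/8−4) + (63/4)·(4−4) + (-18)·(4−(87/8))) = ½·(55 + 0 + 495/4) = 715/8, so the Q-coordinate is -5/8.
[PQS] = ½·(8·(-7−(87/8)) + (-20)·(87/8−4) + (63/4)·(4−(-7))) = ½·(-143 − 275/2 + 693/4) = -429/8, so the R-coordinate is 3/8.
Check: 5/4 − 5/8 + 3/8 = 1.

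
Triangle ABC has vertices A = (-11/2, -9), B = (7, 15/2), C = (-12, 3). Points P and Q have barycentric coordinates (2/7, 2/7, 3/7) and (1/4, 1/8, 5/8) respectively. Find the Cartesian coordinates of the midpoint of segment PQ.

Barycentric coordinates of the midpoint are the average: (15/56, 23/112, 59/112).
Converting: (15/56)·A + (23/112)·B + (59/112)·C = (-89/14, 159/224).

(-89/14, 159/224)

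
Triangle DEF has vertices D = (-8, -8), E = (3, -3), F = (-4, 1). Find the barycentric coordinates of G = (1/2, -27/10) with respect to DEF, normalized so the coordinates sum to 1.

(1/10, 7/10, 1/5)

Signed area of the reference triangle: [DEF] = ½·((-8)·(-3−1) + 3·(1−(-8)) + (-4)·(-8−(-3))) = ½·(32 + 27 + 20) = 79/2.
[GEF] = ½·((1/2)·(-3−1) + 3·(1−(-27/10)) + (-4)·(-27/10−(-3))) = ½·(-2 + 111/10 − 6/5) = 79/20, so the D-coordinate is (79/20)/(79/2) = 1/10.
[DGF] = ½·((-8)·(-27/10−1) + (1/2)·(1−(-8)) + (-4)·(-8−(-27/10))) = ½·(148/5 + 9/2 + 106/5) = 553/20, so the E-coordinate is 7/10.
[DEG] = ½·((-8)·(-3−(-27/10)) + 3·(-27/10−(-8)) + (1/2)·(-8−(-3))) = ½·(12/5 + 159/10 − 5/2) = 79/10, so the F-coordinate is 1/5.
Check: 1/10 + 7/10 + 1/5 = 1.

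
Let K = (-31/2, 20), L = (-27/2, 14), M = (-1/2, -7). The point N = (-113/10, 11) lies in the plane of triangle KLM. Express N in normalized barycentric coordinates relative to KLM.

Signed area of the reference triangle: [KLM] = ½·((-31/2)·(14−(-7)) + (-27/2)·(-7−20) + (-1/2)·(20−14)) = ½·(-651/2 + 729/2 − 3) = 18.
[NLM] = ½·((-113/10)·(14−(-7)) + (-27/2)·(-7−11) + (-1/2)·(11−14)) = ½·(-2373/10 + 243 + 3/2) = 18/5, so the K-coordinate is (18/5)/18 = 1/5.
[KNM] = ½·((-31/2)·(11−(-7)) + (-113/10)·(-7−20) + (-1/2)·(20−11)) = ½·(-279 + 3051/10 − 9/2) = 54/5, so the L-coordinate is 3/5.
[KLN] = ½·((-31/2)·(14−11) + (-27/2)·(11−20) + (-113/10)·(20−14)) = ½·(-93/2 + 243/2 − 339/5) = 18/5, so the M-coordinate is 1/5.

(1/5, 3/5, 1/5)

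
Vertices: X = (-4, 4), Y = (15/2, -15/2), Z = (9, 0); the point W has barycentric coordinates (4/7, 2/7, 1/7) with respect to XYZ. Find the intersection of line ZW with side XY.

(-1/6, 1/6)

Line ZW meets XY where the Z-coordinate vanishes; zeroing W's Z-weight and renormalizing leaves X, Y-weights 4/7 : 2/7 → (2/3, 1/3).
So V = (2/3)·X + (1/3)·Y = (-1/6, 1/6).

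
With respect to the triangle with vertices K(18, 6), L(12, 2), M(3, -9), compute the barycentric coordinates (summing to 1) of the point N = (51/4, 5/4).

Signed area of the reference triangle: [KLM] = ½·(18·(2−(-9)) + 12·(-9−6) + 3·(6−2)) = ½·(198 − 180 + 12) = 15.
[NLM] = ½·((51/4)·(2−(-9)) + 12·(-9−(5/4)) + 3·(5/4−2)) = ½·(561/4 − 123 − 9/4) = 15/2, so the K-coordinate is (15/2)/15 = 1/2.
[KNM] = ½·(18·(5/4−(-9)) + (51/4)·(-9−6) + 3·(6−(5/4))) = ½·(369/2 − 765/4 + 57/4) = 15/4, so the L-coordinate is 1/4.
[KLN] = ½·(18·(2−(5/4)) + 12·(5/4−6) + (51/4)·(6−2)) = ½·(27/2 − 57 + 51) = 15/4, so the M-coordinate is 1/4.
Check: 1/2 + 1/4 + 1/4 = 1.

(1/2, 1/4, 1/4)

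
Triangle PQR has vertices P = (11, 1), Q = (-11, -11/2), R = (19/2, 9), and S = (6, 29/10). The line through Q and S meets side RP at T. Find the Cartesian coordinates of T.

(41/4, 5)

Barycentric coordinates of S with respect to PQR: (2/5, 1/5, 2/5).
On side RP the Q-coordinate is zero; dropping S's Q-weight 1/5 and renormalizing the remaining 2/5 : 2/5 gives weights 1/2, 1/2 on R, P.
T = (1/2)·(19/2, 9) + (1/2)·(11, 1) = (41/4, 5).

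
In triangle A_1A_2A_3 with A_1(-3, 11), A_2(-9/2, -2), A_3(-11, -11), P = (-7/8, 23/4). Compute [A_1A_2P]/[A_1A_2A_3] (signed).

[A_1A_2A_3] = ½·((-3)·(-2−(-11)) + (-9/2)·(-11−11) + (-11)·(11−(-2))) = ½·(-27 + 99 − 143) = -71/2.
[A_1A_2P] = ½·((-3)·(-2−(23/4)) + (-9/2)·(23/4−11) + (-7/8)·(11−(-2))) = ½·(93/4 + 189/8 − 91/8) = 71/4, so the ratio is (71/4)/(-71/2) = -1/2.

-1/2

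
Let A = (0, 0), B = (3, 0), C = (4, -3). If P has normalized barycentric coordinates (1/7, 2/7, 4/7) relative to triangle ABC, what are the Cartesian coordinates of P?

(22/7, -12/7)

P = (1/7)·A + (2/7)·B + (4/7)·C.
x-coordinate: (1/7)·0 + (2/7)·3 + (4/7)·4 = 22/7.
y-coordinate: (1/7)·0 + (2/7)·0 + (4/7)·(-3) = -12/7.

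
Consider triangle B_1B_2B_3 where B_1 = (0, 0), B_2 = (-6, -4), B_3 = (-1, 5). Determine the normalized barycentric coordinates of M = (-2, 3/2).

Signed area of the reference triangle: [B_1B_2B_3] = ½·(0·(-4−5) + (-6)·(5−0) + (-1)·(0−(-4))) = ½·(0 − 30 − 4) = -17.
[MB_2B_3] = ½·((-2)·(-4−5) + (-6)·(5−(3/2)) + (-1)·(3/2−(-4))) = ½·(18 − 21 − 11/2) = -17/4, so the B_1-coordinate is (-17/4)/(-17) = 1/4.
[B_1MB_3] = ½·(0·(3/2−5) + (-2)·(5−0) + (-1)·(0−(3/2))) = ½·(0 − 10 + 3/2) = -17/4, so the B_2-coordinate is 1/4.
[B_1B_2M] = ½·(0·(-4−(3/2)) + (-6)·(3/2−0) + (-2)·(0−(-4))) = ½·(0 − 9 − 8) = -17/2, so the B_3-coordinate is 1/2.
Check: 1/4 + 1/4 + 1/2 = 1.

(1/4, 1/4, 1/2)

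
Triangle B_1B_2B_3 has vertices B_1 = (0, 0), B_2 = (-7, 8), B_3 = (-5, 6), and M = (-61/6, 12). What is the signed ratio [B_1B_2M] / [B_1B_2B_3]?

4/3

[B_1B_2B_3] = ½·(0·(8−6) + (-7)·(6−0) + (-5)·(0−8)) = ½·(0 − 42 + 40) = -1.
[B_1B_2M] = ½·(0·(8−12) + (-7)·(12−0) + (-61/6)·(0−8)) = ½·(0 − 84 + 244/3) = -4/3, so the ratio is (-4/3)/(-1) = 4/3.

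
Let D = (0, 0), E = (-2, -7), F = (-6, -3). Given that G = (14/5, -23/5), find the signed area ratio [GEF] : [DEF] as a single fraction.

[DEF] = ½·(0·(-7−(-3)) + (-2)·(-3−0) + (-6)·(0−(-7))) = ½·(0 + 6 − 42) = -18.
[GEF] = ½·((14/5)·(-7−(-3)) + (-2)·(-3−(-23/5)) + (-6)·(-23/5−(-7))) = ½·(-56/5 − 16/5 − 72/5) = -72/5, so the ratio is (-72/5)/(-18) = 4/5.

4/5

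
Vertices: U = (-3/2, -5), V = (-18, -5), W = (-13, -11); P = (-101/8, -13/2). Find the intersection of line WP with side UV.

(-25/2, -5)

Barycentric coordinates of P with respect to UVW: (1/4, 1/2, 1/4).
On side UV the W-coordinate is zero; dropping P's W-weight 1/4 and renormalizing the remaining 1/4 : 1/2 gives weights 1/3, 2/3 on U, V.
Q = (1/3)·(-3/2, -5) + (2/3)·(-18, -5) = (-25/2, -5).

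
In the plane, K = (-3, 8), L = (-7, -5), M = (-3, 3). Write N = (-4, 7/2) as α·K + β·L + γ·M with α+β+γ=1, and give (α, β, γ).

Signed area of the reference triangle: [KLM] = ½·((-3)·(-5−3) + (-7)·(3−8) + (-3)·(8−(-5))) = ½·(24 + 35 − 39) = 10.
[NLM] = ½·((-4)·(-5−3) + (-7)·(3−(7/2)) + (-3)·(7/2−(-5))) = ½·(32 + 7/2 − 51/2) = 5, so the K-coordinate is 5/10 = 1/2.
[KNM] = ½·((-3)·(7/2−3) + (-4)·(3−8) + (-3)·(8−(7/2))) = ½·(-3/2 + 20 − 27/2) = 5/2, so the L-coordinate is 1/4.
[KLN] = ½·((-3)·(-5−(7/2)) + (-7)·(7/2−8) + (-4)·(8−(-5))) = ½·(51/2 + 63/2 − 52) = 5/2, so the M-coordinate is 1/4.

(1/2, 1/4, 1/4)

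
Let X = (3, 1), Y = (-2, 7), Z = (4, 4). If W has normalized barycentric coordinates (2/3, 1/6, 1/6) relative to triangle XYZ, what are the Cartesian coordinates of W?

(7/3, 5/2)

W = (2/3)·X + (1/6)·Y + (1/6)·Z.
x-coordinate: (2/3)·3 + (1/6)·(-2) + (1/6)·4 = 7/3.
y-coordinate: (2/3)·1 + (1/6)·7 + (1/6)·4 = 5/2.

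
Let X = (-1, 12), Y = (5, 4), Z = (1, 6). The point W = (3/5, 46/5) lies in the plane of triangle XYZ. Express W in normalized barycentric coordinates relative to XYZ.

(3/5, 1/5, 1/5)

Signed area of the reference triangle: [XYZ] = ½·((-1)·(4−6) + 5·(6−12) + 1·(12−4)) = ½·(2 − 30 + 8) = -10.
[WYZ] = ½·((3/5)·(4−6) + 5·(6−(46/5)) + 1·(46/5−4)) = ½·(-6/5 − 16 + 26/5) = -6, so the X-coordinate is (-6)/(-10) = 3/5.
[XWZ] = ½·((-1)·(46/5−6) + (3/5)·(6−12) + 1·(12−(46/5))) = ½·(-16/5 − 18/5 + 14/5) = -2, so the Y-coordinate is 1/5.
[XYW] = ½·((-1)·(4−(46/5)) + 5·(46/5−12) + (3/5)·(12−4)) = ½·(26/5 − 14 + 24/5) = -2, so the Z-coordinate is 1/5.
Check: 3/5 + 1/5 + 1/5 = 1.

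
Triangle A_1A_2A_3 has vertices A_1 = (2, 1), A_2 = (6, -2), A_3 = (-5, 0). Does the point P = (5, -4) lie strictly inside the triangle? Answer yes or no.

no

Barycentric coordinates of P: (-24/25, 38/25, 11/25).
The three coordinates are negative, positive, positive; a point is interior exactly when all three are positive.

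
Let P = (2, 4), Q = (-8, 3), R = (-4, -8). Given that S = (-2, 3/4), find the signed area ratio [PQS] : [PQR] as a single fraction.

[PQR] = ½·(2·(3−(-8)) + (-8)·(-8−4) + (-4)·(4−3)) = ½·(22 + 96 − 4) = 57.
[PQS] = ½·(2·(3−(3/4)) + (-8)·(3/4−4) + (-2)·(4−3)) = ½·(9/2 + 26 − 2) = 57/4, so the ratio is (57/4)/57 = 1/4.

1/4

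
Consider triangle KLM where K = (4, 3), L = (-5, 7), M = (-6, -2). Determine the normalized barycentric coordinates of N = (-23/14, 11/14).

(3/7, 1/14, 1/2)

Signed area of the reference triangle: [KLM] = ½·(4·(7−(-2)) + (-5)·(-2−3) + (-6)·(3−7)) = ½·(36 + 25 + 24) = 85/2.
[NLM] = ½·((-23/14)·(7−(-2)) + (-5)·(-2−(11/14)) + (-6)·(11/14−7)) = ½·(-207/14 + 195/14 + 261/7) = 255/14, so the K-coordinate is (255/14)/(85/2) = 3/7.
[KNM] = ½·(4·(11/14−(-2)) + (-23/14)·(-2−3) + (-6)·(3−(11/14))) = ½·(78/7 + 115/14 − 93/7) = 85/28, so the L-coordinate is 1/14.
[KLN] = ½·(4·(7−(11/14)) + (-5)·(11/14−3) + (-23/14)·(3−7)) = ½·(174/7 + 155/14 + 46/7) = 85/4, so the M-coordinate is 1/2.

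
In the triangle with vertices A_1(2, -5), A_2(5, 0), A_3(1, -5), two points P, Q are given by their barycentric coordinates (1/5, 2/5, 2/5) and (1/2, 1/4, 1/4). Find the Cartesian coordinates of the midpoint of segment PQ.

Barycentric coordinates of the midpoint are the average: (7/20, 13/40, 13/40).
Converting: (7/20)·A_1 + (13/40)·A_2 + (13/40)·A_3 = (53/20, -27/8).

(53/20, -27/8)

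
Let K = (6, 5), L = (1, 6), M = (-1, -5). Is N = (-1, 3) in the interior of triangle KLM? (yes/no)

Barycentric coordinates of N: (-16/57, 56/57, 17/57).
The three coordinates are negative, positive, positive; a point is interior exactly when all three are positive.

no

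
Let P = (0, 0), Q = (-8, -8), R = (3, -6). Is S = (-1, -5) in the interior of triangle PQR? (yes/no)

Barycentric coordinates of S: (19/72, 7/24, 4/9).
The three coordinates are positive, positive, positive; a point is interior exactly when all three are positive.

yes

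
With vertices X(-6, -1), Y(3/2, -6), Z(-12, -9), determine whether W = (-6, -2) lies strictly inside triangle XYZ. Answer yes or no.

yes

Barycentric coordinates of W: (17/20, 1/15, 1/12).
The three coordinates are positive, positive, positive; a point is interior exactly when all three are positive.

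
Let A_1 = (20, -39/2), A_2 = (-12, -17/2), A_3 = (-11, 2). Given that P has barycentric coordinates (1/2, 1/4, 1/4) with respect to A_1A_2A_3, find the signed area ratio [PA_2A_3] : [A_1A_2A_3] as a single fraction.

1/2

The signed ratio [PA_2A_3]/[A_1A_2A_3] equals the barycentric coordinate of P at vertex A_1, which is 1/2.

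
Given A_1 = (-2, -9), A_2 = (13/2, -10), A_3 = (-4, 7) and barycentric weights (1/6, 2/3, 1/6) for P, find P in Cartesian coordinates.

(10/3, -7)

P = (1/6)·A_1 + (2/3)·A_2 + (1/6)·A_3.
x-coordinate: (1/6)·(-2) + (2/3)·(13/2) + (1/6)·(-4) = 10/3.
y-coordinate: (1/6)·(-9) + (2/3)·(-10) + (1/6)·7 = -7.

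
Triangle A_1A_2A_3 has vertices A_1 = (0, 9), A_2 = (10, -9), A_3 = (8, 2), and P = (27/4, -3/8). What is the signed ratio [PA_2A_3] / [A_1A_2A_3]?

[A_1A_2A_3] = ½·(0·(-9−2) + 10·(2−9) + 8·(9−(-9))) = ½·(0 − 70 + 144) = 37.
[PA_2A_3] = ½·((27/4)·(-9−2) + 10·(2−(-3/8)) + 8·(-3/8−(-9))) = ½·(-297/4 + 95/4 + 69) = 37/4, so the ratio is (37/4)/37 = 1/4.

1/4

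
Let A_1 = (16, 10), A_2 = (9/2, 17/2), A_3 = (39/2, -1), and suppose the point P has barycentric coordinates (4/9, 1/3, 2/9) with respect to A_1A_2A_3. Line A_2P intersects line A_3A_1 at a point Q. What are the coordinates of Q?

(103/6, 19/3)

Line A_2P meets A_3A_1 where the A_2-coordinate vanishes; zeroing P's A_2-weight and renormalizing leaves A_3, A_1-weights 2/9 : 4/9 → (1/3, 2/3).
So Q = (1/3)·A_3 + (2/3)·A_1 = (103/6, 19/3).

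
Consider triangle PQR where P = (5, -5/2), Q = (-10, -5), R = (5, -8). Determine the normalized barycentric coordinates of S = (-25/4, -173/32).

Signed area of the reference triangle: [PQR] = ½·(5·(-5−(-8)) + (-10)·(-8−(-5/2)) + 5·(-5/2−(-5))) = ½·(15 + 55 + 25/2) = 165/4.
[SQR] = ½·((-25/4)·(-5−(-8)) + (-10)·(-8−(-173/32)) + 5·(-173/32−(-5))) = ½·(-75/4 + 415/16 − 65/32) = 165/64, so the P-coordinate is (165/64)/(165/4) = 1/16.
[PSR] = ½·(5·(-173/32−(-8)) + (-25/4)·(-8−(-5/2)) + 5·(-5/2−(-173/32))) = ½·(415/32 + 275/8 + 465/32) = 495/16, so the Q-coordinate is 3/4.
[PQS] = ½·(5·(-5−(-173/32)) + (-10)·(-173/32−(-5/2)) + (-25/4)·(-5/2−(-5))) = ½·(65/32 + 465/16 − 125/8) = 495/64, so the R-coordinate is 3/16.

(1/16, 3/4, 3/16)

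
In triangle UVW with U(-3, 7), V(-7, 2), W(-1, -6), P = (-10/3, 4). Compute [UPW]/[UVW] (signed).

[UVW] = ½·((-3)·(2−(-6)) + (-7)·(-6−7) + (-1)·(7−2)) = ½·(-24 + 91 − 5) = 31.
[UPW] = ½·((-3)·(4−(-6)) + (-10/3)·(-6−7) + (-1)·(7−4)) = ½·(-30 + 130/3 − 3) = 31/6, so the ratio is (31/6)/31 = 1/6.

1/6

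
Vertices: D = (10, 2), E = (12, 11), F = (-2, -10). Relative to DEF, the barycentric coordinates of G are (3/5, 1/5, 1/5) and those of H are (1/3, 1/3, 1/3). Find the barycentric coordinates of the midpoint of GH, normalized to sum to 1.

Since both coordinate triples sum to 1, the midpoint's barycentrics are the componentwise average.
(3/5+1/3)/2 = 7/15; similarly 4/15 and 4/15.

(7/15, 4/15, 4/15)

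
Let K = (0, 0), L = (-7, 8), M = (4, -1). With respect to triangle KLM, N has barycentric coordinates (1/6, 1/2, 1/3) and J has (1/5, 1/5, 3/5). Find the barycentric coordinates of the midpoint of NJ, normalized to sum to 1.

Since both coordinate triples sum to 1, the midpoint's barycentrics are the componentwise average.
(1/6+1/5)/2 = 11/60; similarly 7/20 and 7/15.

(11/60, 7/20, 7/15)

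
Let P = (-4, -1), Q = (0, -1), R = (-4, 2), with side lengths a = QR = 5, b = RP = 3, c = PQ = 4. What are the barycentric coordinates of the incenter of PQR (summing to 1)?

(5/12, 1/4, 1/3)

The incenter has barycentric coordinates proportional to the opposite side lengths: (5 : 3 : 4).
Normalizing by 5+3+4 = 12 gives (5/12, 1/4, 1/3).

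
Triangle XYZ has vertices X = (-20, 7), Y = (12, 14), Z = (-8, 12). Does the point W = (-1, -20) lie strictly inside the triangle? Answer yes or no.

no

Barycentric coordinates of W: (327/38, 419/76, -997/76).
The three coordinates are positive, positive, negative; a point is interior exactly when all three are positive.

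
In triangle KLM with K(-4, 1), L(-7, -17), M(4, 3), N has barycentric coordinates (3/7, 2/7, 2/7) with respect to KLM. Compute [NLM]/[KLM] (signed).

3/7

The signed ratio [NLM]/[KLM] equals the barycentric coordinate of N at vertex K, which is 3/7.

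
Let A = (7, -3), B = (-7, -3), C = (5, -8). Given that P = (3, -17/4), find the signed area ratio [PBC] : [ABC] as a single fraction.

1/2

[ABC] = ½·(7·(-3−(-8)) + (-7)·(-8−(-3)) + 5·(-3−(-3))) = ½·(35 + 35 + 0) = 35.
[PBC] = ½·(3·(-3−(-8)) + (-7)·(-8−(-17/4)) + 5·(-17/4−(-3))) = ½·(15 + 105/4 − 25/4) = 35/2, so the ratio is (35/2)/35 = 1/2.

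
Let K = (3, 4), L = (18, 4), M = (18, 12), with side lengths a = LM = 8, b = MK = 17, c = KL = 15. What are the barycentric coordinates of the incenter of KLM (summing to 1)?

The incenter has barycentric coordinates proportional to the opposite side lengths: (8 : 17 : 15).
Normalizing by 8+17+15 = 40 gives (1/5, 17/40, 3/8).

(1/5, 17/40, 3/8)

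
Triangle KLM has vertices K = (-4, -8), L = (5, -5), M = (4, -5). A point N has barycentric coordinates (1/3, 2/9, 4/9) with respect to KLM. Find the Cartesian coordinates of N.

(14/9, -6)

N = (1/3)·K + (2/9)·L + (4/9)·M.
x-coordinate: (1/3)·(-4) + (2/9)·5 + (4/9)·4 = 14/9.
y-coordinate: (1/3)·(-8) + (2/9)·(-5) + (4/9)·(-5) = -6.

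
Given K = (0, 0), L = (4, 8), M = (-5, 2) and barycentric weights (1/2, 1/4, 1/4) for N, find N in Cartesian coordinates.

(-1/4, 5/2)

N = (1/2)·K + (1/4)·L + (1/4)·M.
x-coordinate: (1/2)·0 + (1/4)·4 + (1/4)·(-5) = -1/4.
y-coordinate: (1/2)·0 + (1/4)·8 + (1/4)·2 = 5/2.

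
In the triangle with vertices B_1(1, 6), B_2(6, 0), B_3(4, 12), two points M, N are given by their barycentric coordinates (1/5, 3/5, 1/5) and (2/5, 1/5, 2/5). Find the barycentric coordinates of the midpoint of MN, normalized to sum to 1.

(3/10, 2/5, 3/10)

Since both coordinate triples sum to 1, the midpoint's barycentrics are the componentwise average.
(1/5+2/5)/2 = 3/10; similarly 2/5 and 3/10.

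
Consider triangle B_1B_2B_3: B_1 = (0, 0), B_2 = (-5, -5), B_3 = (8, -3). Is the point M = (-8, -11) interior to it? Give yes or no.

Barycentric coordinates of M: (-72/55, 112/55, 3/11).
The three coordinates are negative, positive, positive; a point is interior exactly when all three are positive.

no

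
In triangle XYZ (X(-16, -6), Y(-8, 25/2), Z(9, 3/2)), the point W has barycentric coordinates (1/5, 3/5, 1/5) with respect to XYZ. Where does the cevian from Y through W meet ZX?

Line YW meets ZX where the Y-coordinate vanishes; zeroing W's Y-weight and renormalizing leaves Z, X-weights 1/5 : 1/5 → (1/2, 1/2).
So V = (1/2)·Z + (1/2)·X = (-7/2, -9/4).

(-7/2, -9/4)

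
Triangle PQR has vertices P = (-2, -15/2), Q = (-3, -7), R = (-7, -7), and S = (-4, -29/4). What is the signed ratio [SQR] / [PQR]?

[PQR] = ½·((-2)·(-7−(-7)) + (-3)·(-7−(-15/2)) + (-7)·(-15/2−(-7))) = ½·(0 − 3/2 + 7/2) = 1.
[SQR] = ½·((-4)·(-7−(-7)) + (-3)·(-7−(-29/4)) + (-7)·(-29/4−(-7))) = ½·(0 − 3/4 + 7/4) = 1/2, so the ratio is (1/2)/1 = 1/2.

1/2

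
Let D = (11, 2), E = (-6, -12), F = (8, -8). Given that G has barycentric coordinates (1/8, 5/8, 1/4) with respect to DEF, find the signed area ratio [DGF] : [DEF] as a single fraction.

The signed ratio [DGF]/[DEF] equals the barycentric coordinate of G at vertex E, which is 5/8.

5/8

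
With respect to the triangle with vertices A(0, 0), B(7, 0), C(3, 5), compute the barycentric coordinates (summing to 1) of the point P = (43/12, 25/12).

(1/4, 1/3, 5/12)

Signed area of the reference triangle: [ABC] = ½·(0·(0−5) + 7·(5−0) + 3·(0−0)) = ½·(0 + 35 + 0) = 35/2.
[PBC] = ½·((43/12)·(0−5) + 7·(5−(25/12)) + 3·(25/12−0)) = ½·(-215/12 + 245/12 + 25/4) = 35/8, so the A-coordinate is (35/8)/(35/2) = 1/4.
[APC] = ½·(0·(25/12−5) + (43/12)·(5−0) + 3·(0−(25/12))) = ½·(0 + 215/12 − 25/4) = 35/6, so the B-coordinate is 1/3.
[ABP] = ½·(0·(0−(25/12)) + 7·(25/12−0) + (43/12)·(0−0)) = ½·(0 + 175/12 + 0) = 175/24, so the C-coordinate is 5/12.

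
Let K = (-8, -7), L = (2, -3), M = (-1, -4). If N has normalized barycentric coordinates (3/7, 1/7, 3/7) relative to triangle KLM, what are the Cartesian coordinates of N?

N = (3/7)·K + (1/7)·L + (3/7)·M.
x-coordinate: (3/7)·(-8) + (1/7)·2 + (3/7)·(-1) = -25/7.
y-coordinate: (3/7)·(-7) + (1/7)·(-3) + (3/7)·(-4) = -36/7.

(-25/7, -36/7)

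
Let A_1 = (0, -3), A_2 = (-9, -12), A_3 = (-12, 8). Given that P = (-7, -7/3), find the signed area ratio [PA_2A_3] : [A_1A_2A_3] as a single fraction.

[A_1A_2A_3] = ½·(0·(-12−8) + (-9)·(8−(-3)) + (-12)·(-3−(-12))) = ½·(0 − 99 − 108) = -207/2.
[PA_2A_3] = ½·((-7)·(-12−8) + (-9)·(8−(-7/3)) + (-12)·(-7/3−(-12))) = ½·(140 − 93 − 116) = -69/2, so the ratio is (-69/2)/(-207/2) = 1/3.

1/3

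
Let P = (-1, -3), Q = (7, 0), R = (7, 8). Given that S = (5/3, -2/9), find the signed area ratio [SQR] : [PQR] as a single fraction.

2/3

[PQR] = ½·((-1)·(0−8) + 7·(8−(-3)) + 7·(-3−0)) = ½·(8 + 77 − 21) = 32.
[SQR] = ½·((5/3)·(0−8) + 7·(8−(-2/9)) + 7·(-2/9−0)) = ½·(-40/3 + 518/9 − 14/9) = 64/3, so the ratio is (64/3)/32 = 2/3.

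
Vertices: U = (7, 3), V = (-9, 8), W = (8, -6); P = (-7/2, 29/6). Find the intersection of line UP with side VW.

Barycentric coordinates of P with respect to UVW: (1/6, 2/3, 1/6).
On side VW the U-coordinate is zero; dropping P's U-weight 1/6 and renormalizing the remaining 2/3 : 1/6 gives weights 4/5, 1/5 on V, W.
Q = (4/5)·(-9, 8) + (1/5)·(8, -6) = (-28/5, 26/5).

(-28/5, 26/5)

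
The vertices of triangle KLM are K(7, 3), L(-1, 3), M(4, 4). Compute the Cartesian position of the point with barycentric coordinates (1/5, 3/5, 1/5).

(8/5, 16/5)

N = (1/5)·K + (3/5)·L + (1/5)·M.
x-coordinate: (1/5)·7 + (3/5)·(-1) + (1/5)·4 = 8/5.
y-coordinate: (1/5)·3 + (3/5)·3 + (1/5)·4 = 16/5.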